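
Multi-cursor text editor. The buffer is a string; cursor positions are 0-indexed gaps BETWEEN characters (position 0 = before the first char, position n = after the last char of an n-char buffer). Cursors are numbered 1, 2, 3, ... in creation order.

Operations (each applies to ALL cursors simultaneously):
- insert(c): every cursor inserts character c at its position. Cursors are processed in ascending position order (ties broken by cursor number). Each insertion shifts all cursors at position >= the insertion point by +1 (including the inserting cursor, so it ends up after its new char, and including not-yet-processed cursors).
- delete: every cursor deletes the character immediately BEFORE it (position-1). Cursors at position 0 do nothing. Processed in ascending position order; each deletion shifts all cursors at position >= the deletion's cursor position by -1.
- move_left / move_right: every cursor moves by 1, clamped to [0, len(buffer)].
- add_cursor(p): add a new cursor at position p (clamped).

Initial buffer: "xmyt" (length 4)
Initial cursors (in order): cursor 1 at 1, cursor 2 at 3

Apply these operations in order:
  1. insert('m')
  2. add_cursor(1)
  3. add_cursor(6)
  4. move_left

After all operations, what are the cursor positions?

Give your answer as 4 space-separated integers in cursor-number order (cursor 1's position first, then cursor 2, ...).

After op 1 (insert('m')): buffer="xmmymt" (len 6), cursors c1@2 c2@5, authorship .1..2.
After op 2 (add_cursor(1)): buffer="xmmymt" (len 6), cursors c3@1 c1@2 c2@5, authorship .1..2.
After op 3 (add_cursor(6)): buffer="xmmymt" (len 6), cursors c3@1 c1@2 c2@5 c4@6, authorship .1..2.
After op 4 (move_left): buffer="xmmymt" (len 6), cursors c3@0 c1@1 c2@4 c4@5, authorship .1..2.

Answer: 1 4 0 5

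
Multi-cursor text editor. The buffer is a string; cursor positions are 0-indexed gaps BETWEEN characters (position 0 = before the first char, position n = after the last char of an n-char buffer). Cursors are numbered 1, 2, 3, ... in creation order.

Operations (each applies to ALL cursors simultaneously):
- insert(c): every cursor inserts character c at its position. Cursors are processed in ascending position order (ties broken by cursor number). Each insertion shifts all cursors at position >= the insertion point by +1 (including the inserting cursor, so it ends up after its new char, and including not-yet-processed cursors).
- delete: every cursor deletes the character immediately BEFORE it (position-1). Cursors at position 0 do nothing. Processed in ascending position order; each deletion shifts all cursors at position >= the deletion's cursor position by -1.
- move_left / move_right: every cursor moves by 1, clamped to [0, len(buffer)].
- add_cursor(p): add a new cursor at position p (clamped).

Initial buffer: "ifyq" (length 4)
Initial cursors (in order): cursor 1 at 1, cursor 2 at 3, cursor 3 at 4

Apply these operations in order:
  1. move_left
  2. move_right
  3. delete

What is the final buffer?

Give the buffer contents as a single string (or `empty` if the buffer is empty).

After op 1 (move_left): buffer="ifyq" (len 4), cursors c1@0 c2@2 c3@3, authorship ....
After op 2 (move_right): buffer="ifyq" (len 4), cursors c1@1 c2@3 c3@4, authorship ....
After op 3 (delete): buffer="f" (len 1), cursors c1@0 c2@1 c3@1, authorship .

Answer: f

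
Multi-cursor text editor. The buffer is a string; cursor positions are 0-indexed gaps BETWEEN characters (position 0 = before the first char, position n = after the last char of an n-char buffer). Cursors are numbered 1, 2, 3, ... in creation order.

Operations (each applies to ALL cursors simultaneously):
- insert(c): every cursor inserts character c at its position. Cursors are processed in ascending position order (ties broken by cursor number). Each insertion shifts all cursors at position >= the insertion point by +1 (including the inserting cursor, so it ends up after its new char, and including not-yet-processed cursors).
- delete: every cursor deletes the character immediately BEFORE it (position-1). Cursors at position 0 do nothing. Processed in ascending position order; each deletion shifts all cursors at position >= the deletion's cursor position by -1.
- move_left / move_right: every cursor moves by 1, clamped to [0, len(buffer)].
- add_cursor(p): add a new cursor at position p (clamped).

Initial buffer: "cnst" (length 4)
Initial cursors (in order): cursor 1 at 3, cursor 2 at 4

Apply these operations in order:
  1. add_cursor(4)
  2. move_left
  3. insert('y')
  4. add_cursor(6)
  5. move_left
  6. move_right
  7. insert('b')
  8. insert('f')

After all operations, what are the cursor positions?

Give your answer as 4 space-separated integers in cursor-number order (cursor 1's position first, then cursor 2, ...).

After op 1 (add_cursor(4)): buffer="cnst" (len 4), cursors c1@3 c2@4 c3@4, authorship ....
After op 2 (move_left): buffer="cnst" (len 4), cursors c1@2 c2@3 c3@3, authorship ....
After op 3 (insert('y')): buffer="cnysyyt" (len 7), cursors c1@3 c2@6 c3@6, authorship ..1.23.
After op 4 (add_cursor(6)): buffer="cnysyyt" (len 7), cursors c1@3 c2@6 c3@6 c4@6, authorship ..1.23.
After op 5 (move_left): buffer="cnysyyt" (len 7), cursors c1@2 c2@5 c3@5 c4@5, authorship ..1.23.
After op 6 (move_right): buffer="cnysyyt" (len 7), cursors c1@3 c2@6 c3@6 c4@6, authorship ..1.23.
After op 7 (insert('b')): buffer="cnybsyybbbt" (len 11), cursors c1@4 c2@10 c3@10 c4@10, authorship ..11.23234.
After op 8 (insert('f')): buffer="cnybfsyybbbffft" (len 15), cursors c1@5 c2@14 c3@14 c4@14, authorship ..111.23234234.

Answer: 5 14 14 14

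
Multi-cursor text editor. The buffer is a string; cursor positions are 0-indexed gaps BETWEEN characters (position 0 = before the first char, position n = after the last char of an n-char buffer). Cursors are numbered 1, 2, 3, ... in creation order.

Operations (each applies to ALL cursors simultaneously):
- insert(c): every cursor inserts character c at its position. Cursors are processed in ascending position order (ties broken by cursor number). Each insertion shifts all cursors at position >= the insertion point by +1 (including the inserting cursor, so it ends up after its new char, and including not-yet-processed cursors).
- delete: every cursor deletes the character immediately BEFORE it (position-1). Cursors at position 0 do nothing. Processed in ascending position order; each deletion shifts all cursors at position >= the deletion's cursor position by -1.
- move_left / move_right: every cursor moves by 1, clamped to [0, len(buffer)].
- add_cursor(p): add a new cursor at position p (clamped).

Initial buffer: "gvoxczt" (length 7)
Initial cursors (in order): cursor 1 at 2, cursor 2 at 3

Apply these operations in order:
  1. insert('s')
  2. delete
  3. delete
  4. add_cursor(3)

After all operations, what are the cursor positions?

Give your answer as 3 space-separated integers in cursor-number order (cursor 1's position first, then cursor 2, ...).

Answer: 1 1 3

Derivation:
After op 1 (insert('s')): buffer="gvsosxczt" (len 9), cursors c1@3 c2@5, authorship ..1.2....
After op 2 (delete): buffer="gvoxczt" (len 7), cursors c1@2 c2@3, authorship .......
After op 3 (delete): buffer="gxczt" (len 5), cursors c1@1 c2@1, authorship .....
After op 4 (add_cursor(3)): buffer="gxczt" (len 5), cursors c1@1 c2@1 c3@3, authorship .....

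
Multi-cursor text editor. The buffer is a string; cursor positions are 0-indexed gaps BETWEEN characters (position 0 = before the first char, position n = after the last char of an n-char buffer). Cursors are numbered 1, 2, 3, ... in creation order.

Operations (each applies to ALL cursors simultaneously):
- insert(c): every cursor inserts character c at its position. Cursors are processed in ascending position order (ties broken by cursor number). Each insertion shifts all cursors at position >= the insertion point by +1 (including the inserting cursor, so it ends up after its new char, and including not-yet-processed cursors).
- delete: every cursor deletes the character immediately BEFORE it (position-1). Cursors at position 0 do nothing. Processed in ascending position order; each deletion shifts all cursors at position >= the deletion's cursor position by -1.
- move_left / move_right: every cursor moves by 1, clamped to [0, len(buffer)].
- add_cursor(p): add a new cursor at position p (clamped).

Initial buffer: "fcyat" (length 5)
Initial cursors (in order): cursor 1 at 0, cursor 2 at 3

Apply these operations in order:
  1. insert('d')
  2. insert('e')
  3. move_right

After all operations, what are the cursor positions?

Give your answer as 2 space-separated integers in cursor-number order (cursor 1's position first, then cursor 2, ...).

Answer: 3 8

Derivation:
After op 1 (insert('d')): buffer="dfcydat" (len 7), cursors c1@1 c2@5, authorship 1...2..
After op 2 (insert('e')): buffer="defcydeat" (len 9), cursors c1@2 c2@7, authorship 11...22..
After op 3 (move_right): buffer="defcydeat" (len 9), cursors c1@3 c2@8, authorship 11...22..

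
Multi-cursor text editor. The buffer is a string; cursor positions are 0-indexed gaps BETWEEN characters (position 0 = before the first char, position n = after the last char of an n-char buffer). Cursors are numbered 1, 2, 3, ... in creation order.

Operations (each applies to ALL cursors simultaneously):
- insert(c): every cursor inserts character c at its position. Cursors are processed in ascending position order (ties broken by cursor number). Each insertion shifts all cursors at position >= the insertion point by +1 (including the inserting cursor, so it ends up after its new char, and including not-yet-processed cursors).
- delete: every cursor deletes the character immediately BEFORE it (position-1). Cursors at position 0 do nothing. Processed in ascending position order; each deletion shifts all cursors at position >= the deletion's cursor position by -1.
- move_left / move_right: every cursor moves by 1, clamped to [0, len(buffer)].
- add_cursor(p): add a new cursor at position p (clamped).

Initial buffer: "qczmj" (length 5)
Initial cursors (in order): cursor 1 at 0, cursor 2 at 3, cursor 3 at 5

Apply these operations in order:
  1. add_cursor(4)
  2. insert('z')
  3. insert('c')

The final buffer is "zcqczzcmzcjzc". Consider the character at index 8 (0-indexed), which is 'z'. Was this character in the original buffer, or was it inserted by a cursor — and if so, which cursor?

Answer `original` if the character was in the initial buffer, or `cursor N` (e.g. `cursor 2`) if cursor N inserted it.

Answer: cursor 4

Derivation:
After op 1 (add_cursor(4)): buffer="qczmj" (len 5), cursors c1@0 c2@3 c4@4 c3@5, authorship .....
After op 2 (insert('z')): buffer="zqczzmzjz" (len 9), cursors c1@1 c2@5 c4@7 c3@9, authorship 1...2.4.3
After op 3 (insert('c')): buffer="zcqczzcmzcjzc" (len 13), cursors c1@2 c2@7 c4@10 c3@13, authorship 11...22.44.33
Authorship (.=original, N=cursor N): 1 1 . . . 2 2 . 4 4 . 3 3
Index 8: author = 4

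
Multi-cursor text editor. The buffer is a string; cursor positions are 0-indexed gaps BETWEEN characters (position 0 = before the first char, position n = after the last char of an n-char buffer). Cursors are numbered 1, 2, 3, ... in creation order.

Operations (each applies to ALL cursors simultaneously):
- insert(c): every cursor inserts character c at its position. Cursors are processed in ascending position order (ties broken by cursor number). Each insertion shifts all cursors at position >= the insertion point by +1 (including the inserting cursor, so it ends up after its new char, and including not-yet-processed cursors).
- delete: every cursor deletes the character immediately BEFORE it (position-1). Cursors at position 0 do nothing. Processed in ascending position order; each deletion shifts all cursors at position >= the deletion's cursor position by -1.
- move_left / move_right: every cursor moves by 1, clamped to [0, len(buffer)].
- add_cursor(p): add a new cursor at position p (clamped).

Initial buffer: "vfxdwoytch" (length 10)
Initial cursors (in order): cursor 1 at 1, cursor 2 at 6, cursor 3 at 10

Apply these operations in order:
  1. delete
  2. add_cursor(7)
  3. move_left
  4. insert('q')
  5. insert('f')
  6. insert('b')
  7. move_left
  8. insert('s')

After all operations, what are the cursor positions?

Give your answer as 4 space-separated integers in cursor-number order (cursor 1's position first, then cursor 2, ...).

Answer: 3 10 21 21

Derivation:
After op 1 (delete): buffer="fxdwytc" (len 7), cursors c1@0 c2@4 c3@7, authorship .......
After op 2 (add_cursor(7)): buffer="fxdwytc" (len 7), cursors c1@0 c2@4 c3@7 c4@7, authorship .......
After op 3 (move_left): buffer="fxdwytc" (len 7), cursors c1@0 c2@3 c3@6 c4@6, authorship .......
After op 4 (insert('q')): buffer="qfxdqwytqqc" (len 11), cursors c1@1 c2@5 c3@10 c4@10, authorship 1...2...34.
After op 5 (insert('f')): buffer="qffxdqfwytqqffc" (len 15), cursors c1@2 c2@7 c3@14 c4@14, authorship 11...22...3434.
After op 6 (insert('b')): buffer="qfbfxdqfbwytqqffbbc" (len 19), cursors c1@3 c2@9 c3@18 c4@18, authorship 111...222...343434.
After op 7 (move_left): buffer="qfbfxdqfbwytqqffbbc" (len 19), cursors c1@2 c2@8 c3@17 c4@17, authorship 111...222...343434.
After op 8 (insert('s')): buffer="qfsbfxdqfsbwytqqffbssbc" (len 23), cursors c1@3 c2@10 c3@21 c4@21, authorship 1111...2222...34343344.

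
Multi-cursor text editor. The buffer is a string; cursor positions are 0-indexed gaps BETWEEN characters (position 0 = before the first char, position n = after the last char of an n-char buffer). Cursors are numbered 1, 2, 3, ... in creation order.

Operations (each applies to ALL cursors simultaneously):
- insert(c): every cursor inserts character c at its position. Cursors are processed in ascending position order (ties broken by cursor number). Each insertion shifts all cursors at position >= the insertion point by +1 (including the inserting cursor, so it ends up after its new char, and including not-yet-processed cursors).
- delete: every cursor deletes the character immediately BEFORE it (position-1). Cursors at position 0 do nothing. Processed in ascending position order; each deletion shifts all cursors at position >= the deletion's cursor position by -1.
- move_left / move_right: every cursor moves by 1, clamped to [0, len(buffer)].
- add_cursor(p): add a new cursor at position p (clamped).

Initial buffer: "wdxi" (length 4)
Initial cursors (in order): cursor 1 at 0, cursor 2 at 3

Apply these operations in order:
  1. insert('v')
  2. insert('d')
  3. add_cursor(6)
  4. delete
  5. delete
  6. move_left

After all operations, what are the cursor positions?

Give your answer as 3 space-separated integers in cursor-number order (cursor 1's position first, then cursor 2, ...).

Answer: 0 0 0

Derivation:
After op 1 (insert('v')): buffer="vwdxvi" (len 6), cursors c1@1 c2@5, authorship 1...2.
After op 2 (insert('d')): buffer="vdwdxvdi" (len 8), cursors c1@2 c2@7, authorship 11...22.
After op 3 (add_cursor(6)): buffer="vdwdxvdi" (len 8), cursors c1@2 c3@6 c2@7, authorship 11...22.
After op 4 (delete): buffer="vwdxi" (len 5), cursors c1@1 c2@4 c3@4, authorship 1....
After op 5 (delete): buffer="wi" (len 2), cursors c1@0 c2@1 c3@1, authorship ..
After op 6 (move_left): buffer="wi" (len 2), cursors c1@0 c2@0 c3@0, authorship ..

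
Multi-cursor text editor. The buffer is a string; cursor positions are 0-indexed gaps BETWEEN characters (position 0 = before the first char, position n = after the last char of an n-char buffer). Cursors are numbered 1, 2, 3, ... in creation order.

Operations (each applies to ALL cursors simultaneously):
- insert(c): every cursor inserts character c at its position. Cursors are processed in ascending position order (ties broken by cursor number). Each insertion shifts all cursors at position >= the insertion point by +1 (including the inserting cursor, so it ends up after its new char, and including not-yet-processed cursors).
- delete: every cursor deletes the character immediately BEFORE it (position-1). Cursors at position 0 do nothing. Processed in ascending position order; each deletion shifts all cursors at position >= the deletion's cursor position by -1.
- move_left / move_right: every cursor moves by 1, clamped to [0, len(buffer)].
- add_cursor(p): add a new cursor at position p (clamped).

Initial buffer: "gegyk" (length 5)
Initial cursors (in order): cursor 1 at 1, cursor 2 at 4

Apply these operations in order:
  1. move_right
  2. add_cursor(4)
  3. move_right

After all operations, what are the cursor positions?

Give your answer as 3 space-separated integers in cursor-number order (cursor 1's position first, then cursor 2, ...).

After op 1 (move_right): buffer="gegyk" (len 5), cursors c1@2 c2@5, authorship .....
After op 2 (add_cursor(4)): buffer="gegyk" (len 5), cursors c1@2 c3@4 c2@5, authorship .....
After op 3 (move_right): buffer="gegyk" (len 5), cursors c1@3 c2@5 c3@5, authorship .....

Answer: 3 5 5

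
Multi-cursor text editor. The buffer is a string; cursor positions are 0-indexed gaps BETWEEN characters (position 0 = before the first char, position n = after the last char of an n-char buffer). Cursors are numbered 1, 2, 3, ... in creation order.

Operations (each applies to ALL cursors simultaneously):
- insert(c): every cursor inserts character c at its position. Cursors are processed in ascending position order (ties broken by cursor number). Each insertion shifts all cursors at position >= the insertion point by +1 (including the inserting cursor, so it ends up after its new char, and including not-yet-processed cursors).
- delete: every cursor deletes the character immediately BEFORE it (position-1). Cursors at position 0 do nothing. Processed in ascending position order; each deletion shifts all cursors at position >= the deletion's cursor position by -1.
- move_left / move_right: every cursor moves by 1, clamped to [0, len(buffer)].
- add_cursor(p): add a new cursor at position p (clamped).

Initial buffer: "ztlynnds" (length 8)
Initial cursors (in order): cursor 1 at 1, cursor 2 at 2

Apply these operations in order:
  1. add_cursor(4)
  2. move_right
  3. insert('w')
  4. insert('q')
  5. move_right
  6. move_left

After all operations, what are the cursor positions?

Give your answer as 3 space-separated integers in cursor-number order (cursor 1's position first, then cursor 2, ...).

After op 1 (add_cursor(4)): buffer="ztlynnds" (len 8), cursors c1@1 c2@2 c3@4, authorship ........
After op 2 (move_right): buffer="ztlynnds" (len 8), cursors c1@2 c2@3 c3@5, authorship ........
After op 3 (insert('w')): buffer="ztwlwynwnds" (len 11), cursors c1@3 c2@5 c3@8, authorship ..1.2..3...
After op 4 (insert('q')): buffer="ztwqlwqynwqnds" (len 14), cursors c1@4 c2@7 c3@11, authorship ..11.22..33...
After op 5 (move_right): buffer="ztwqlwqynwqnds" (len 14), cursors c1@5 c2@8 c3@12, authorship ..11.22..33...
After op 6 (move_left): buffer="ztwqlwqynwqnds" (len 14), cursors c1@4 c2@7 c3@11, authorship ..11.22..33...

Answer: 4 7 11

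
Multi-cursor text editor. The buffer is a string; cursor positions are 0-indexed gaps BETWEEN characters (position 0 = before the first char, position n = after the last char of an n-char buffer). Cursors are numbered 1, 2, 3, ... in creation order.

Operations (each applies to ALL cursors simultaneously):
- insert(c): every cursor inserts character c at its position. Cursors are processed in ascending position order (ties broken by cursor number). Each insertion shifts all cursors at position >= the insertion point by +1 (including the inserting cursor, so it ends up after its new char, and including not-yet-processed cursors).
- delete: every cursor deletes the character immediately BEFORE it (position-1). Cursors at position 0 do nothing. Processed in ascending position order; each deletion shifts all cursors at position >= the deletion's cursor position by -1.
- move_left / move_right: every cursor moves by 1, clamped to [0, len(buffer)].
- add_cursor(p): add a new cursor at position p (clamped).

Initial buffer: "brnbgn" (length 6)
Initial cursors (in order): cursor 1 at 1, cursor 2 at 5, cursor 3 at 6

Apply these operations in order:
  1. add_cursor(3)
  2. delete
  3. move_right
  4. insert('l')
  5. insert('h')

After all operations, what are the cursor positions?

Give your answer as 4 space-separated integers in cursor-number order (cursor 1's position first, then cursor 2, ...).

Answer: 3 10 10 10

Derivation:
After op 1 (add_cursor(3)): buffer="brnbgn" (len 6), cursors c1@1 c4@3 c2@5 c3@6, authorship ......
After op 2 (delete): buffer="rb" (len 2), cursors c1@0 c4@1 c2@2 c3@2, authorship ..
After op 3 (move_right): buffer="rb" (len 2), cursors c1@1 c2@2 c3@2 c4@2, authorship ..
After op 4 (insert('l')): buffer="rlblll" (len 6), cursors c1@2 c2@6 c3@6 c4@6, authorship .1.234
After op 5 (insert('h')): buffer="rlhblllhhh" (len 10), cursors c1@3 c2@10 c3@10 c4@10, authorship .11.234234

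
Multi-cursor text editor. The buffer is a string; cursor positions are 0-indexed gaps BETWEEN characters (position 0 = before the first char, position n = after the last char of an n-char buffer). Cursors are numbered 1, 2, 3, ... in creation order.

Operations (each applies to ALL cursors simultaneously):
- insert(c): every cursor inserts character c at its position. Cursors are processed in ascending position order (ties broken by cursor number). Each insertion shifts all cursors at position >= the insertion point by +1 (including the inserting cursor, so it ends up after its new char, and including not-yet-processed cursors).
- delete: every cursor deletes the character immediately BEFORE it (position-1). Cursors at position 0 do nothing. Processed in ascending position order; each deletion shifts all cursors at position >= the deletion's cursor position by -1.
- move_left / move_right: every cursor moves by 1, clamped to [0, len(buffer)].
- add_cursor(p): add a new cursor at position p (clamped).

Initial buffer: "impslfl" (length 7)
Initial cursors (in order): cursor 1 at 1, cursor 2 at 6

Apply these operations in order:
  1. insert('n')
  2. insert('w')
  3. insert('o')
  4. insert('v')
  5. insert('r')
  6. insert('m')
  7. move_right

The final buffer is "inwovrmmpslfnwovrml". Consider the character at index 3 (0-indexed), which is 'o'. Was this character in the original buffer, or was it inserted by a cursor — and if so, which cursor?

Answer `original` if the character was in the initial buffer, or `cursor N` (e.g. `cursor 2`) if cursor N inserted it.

After op 1 (insert('n')): buffer="inmpslfnl" (len 9), cursors c1@2 c2@8, authorship .1.....2.
After op 2 (insert('w')): buffer="inwmpslfnwl" (len 11), cursors c1@3 c2@10, authorship .11.....22.
After op 3 (insert('o')): buffer="inwompslfnwol" (len 13), cursors c1@4 c2@12, authorship .111.....222.
After op 4 (insert('v')): buffer="inwovmpslfnwovl" (len 15), cursors c1@5 c2@14, authorship .1111.....2222.
After op 5 (insert('r')): buffer="inwovrmpslfnwovrl" (len 17), cursors c1@6 c2@16, authorship .11111.....22222.
After op 6 (insert('m')): buffer="inwovrmmpslfnwovrml" (len 19), cursors c1@7 c2@18, authorship .111111.....222222.
After op 7 (move_right): buffer="inwovrmmpslfnwovrml" (len 19), cursors c1@8 c2@19, authorship .111111.....222222.
Authorship (.=original, N=cursor N): . 1 1 1 1 1 1 . . . . . 2 2 2 2 2 2 .
Index 3: author = 1

Answer: cursor 1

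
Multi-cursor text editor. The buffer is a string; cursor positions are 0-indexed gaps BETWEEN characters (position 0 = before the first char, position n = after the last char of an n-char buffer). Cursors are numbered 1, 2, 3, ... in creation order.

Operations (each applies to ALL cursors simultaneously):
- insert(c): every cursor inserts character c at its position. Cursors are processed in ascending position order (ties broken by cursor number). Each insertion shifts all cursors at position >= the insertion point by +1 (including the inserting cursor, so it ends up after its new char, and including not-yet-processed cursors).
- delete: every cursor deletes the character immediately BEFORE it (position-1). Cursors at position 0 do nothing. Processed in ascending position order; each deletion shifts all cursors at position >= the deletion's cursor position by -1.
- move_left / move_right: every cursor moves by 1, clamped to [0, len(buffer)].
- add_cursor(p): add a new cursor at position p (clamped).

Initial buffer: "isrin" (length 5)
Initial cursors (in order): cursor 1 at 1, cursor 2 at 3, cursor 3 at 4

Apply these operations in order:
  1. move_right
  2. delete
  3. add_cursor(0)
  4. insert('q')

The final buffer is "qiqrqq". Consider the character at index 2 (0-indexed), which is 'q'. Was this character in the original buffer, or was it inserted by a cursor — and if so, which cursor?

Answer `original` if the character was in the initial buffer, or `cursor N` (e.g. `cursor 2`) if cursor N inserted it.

Answer: cursor 1

Derivation:
After op 1 (move_right): buffer="isrin" (len 5), cursors c1@2 c2@4 c3@5, authorship .....
After op 2 (delete): buffer="ir" (len 2), cursors c1@1 c2@2 c3@2, authorship ..
After op 3 (add_cursor(0)): buffer="ir" (len 2), cursors c4@0 c1@1 c2@2 c3@2, authorship ..
After op 4 (insert('q')): buffer="qiqrqq" (len 6), cursors c4@1 c1@3 c2@6 c3@6, authorship 4.1.23
Authorship (.=original, N=cursor N): 4 . 1 . 2 3
Index 2: author = 1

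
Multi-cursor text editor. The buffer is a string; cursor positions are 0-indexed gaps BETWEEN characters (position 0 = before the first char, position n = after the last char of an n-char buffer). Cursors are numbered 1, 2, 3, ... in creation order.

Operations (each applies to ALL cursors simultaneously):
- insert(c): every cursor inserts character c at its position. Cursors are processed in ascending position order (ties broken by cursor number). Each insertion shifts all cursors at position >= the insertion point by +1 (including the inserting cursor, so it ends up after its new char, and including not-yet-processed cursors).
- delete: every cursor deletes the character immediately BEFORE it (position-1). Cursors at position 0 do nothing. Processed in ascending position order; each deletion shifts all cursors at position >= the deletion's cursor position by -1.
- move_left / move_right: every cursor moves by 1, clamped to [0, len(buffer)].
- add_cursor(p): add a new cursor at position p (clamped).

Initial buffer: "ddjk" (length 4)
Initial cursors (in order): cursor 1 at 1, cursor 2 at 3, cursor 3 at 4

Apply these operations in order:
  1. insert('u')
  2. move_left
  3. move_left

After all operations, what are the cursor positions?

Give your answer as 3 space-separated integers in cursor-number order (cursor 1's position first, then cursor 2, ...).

Answer: 0 3 5

Derivation:
After op 1 (insert('u')): buffer="dudjuku" (len 7), cursors c1@2 c2@5 c3@7, authorship .1..2.3
After op 2 (move_left): buffer="dudjuku" (len 7), cursors c1@1 c2@4 c3@6, authorship .1..2.3
After op 3 (move_left): buffer="dudjuku" (len 7), cursors c1@0 c2@3 c3@5, authorship .1..2.3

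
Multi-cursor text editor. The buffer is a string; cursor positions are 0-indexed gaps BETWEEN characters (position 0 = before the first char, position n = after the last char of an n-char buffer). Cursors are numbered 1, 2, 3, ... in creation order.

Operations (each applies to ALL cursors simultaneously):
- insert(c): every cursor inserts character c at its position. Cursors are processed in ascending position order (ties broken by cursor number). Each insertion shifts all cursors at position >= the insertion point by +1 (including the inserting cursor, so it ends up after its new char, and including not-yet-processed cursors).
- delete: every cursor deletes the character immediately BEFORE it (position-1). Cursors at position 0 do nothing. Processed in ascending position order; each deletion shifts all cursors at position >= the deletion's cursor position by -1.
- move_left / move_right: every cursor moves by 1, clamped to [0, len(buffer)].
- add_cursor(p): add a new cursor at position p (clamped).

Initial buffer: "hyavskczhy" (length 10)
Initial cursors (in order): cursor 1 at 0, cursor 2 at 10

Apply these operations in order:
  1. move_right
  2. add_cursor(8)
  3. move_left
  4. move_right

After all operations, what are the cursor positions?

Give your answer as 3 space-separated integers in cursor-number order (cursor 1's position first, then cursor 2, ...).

After op 1 (move_right): buffer="hyavskczhy" (len 10), cursors c1@1 c2@10, authorship ..........
After op 2 (add_cursor(8)): buffer="hyavskczhy" (len 10), cursors c1@1 c3@8 c2@10, authorship ..........
After op 3 (move_left): buffer="hyavskczhy" (len 10), cursors c1@0 c3@7 c2@9, authorship ..........
After op 4 (move_right): buffer="hyavskczhy" (len 10), cursors c1@1 c3@8 c2@10, authorship ..........

Answer: 1 10 8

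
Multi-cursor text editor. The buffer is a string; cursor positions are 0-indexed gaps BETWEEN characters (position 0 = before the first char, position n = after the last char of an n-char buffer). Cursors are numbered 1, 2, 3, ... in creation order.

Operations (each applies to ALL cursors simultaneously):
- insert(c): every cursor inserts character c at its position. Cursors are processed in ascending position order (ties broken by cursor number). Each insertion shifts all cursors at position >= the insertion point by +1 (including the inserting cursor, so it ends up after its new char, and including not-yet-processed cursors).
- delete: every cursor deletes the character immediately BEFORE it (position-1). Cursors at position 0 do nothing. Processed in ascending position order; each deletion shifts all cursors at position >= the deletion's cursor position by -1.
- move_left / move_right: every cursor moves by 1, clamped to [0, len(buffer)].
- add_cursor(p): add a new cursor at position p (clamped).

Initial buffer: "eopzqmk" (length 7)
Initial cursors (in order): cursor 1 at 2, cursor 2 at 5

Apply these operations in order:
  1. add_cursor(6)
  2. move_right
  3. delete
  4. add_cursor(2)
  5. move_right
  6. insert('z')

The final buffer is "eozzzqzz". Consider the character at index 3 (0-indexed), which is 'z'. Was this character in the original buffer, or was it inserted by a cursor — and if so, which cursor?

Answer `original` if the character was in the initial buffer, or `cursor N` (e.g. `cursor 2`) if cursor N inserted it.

After op 1 (add_cursor(6)): buffer="eopzqmk" (len 7), cursors c1@2 c2@5 c3@6, authorship .......
After op 2 (move_right): buffer="eopzqmk" (len 7), cursors c1@3 c2@6 c3@7, authorship .......
After op 3 (delete): buffer="eozq" (len 4), cursors c1@2 c2@4 c3@4, authorship ....
After op 4 (add_cursor(2)): buffer="eozq" (len 4), cursors c1@2 c4@2 c2@4 c3@4, authorship ....
After op 5 (move_right): buffer="eozq" (len 4), cursors c1@3 c4@3 c2@4 c3@4, authorship ....
After op 6 (insert('z')): buffer="eozzzqzz" (len 8), cursors c1@5 c4@5 c2@8 c3@8, authorship ...14.23
Authorship (.=original, N=cursor N): . . . 1 4 . 2 3
Index 3: author = 1

Answer: cursor 1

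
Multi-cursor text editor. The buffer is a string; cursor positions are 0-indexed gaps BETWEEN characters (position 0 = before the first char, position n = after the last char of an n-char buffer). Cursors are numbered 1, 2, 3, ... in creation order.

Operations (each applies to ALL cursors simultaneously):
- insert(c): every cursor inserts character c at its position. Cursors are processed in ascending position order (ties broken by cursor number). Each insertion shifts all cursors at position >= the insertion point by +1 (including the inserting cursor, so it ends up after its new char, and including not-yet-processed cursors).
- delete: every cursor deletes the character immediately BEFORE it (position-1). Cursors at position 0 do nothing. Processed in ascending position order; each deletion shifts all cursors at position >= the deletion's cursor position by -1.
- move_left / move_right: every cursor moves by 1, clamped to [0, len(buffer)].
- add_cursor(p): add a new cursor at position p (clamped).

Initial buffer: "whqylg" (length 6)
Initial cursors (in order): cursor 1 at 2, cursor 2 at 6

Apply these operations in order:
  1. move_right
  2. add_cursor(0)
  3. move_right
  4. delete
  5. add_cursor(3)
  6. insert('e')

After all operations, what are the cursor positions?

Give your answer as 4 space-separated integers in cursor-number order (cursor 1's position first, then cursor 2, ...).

After op 1 (move_right): buffer="whqylg" (len 6), cursors c1@3 c2@6, authorship ......
After op 2 (add_cursor(0)): buffer="whqylg" (len 6), cursors c3@0 c1@3 c2@6, authorship ......
After op 3 (move_right): buffer="whqylg" (len 6), cursors c3@1 c1@4 c2@6, authorship ......
After op 4 (delete): buffer="hql" (len 3), cursors c3@0 c1@2 c2@3, authorship ...
After op 5 (add_cursor(3)): buffer="hql" (len 3), cursors c3@0 c1@2 c2@3 c4@3, authorship ...
After op 6 (insert('e')): buffer="ehqelee" (len 7), cursors c3@1 c1@4 c2@7 c4@7, authorship 3..1.24

Answer: 4 7 1 7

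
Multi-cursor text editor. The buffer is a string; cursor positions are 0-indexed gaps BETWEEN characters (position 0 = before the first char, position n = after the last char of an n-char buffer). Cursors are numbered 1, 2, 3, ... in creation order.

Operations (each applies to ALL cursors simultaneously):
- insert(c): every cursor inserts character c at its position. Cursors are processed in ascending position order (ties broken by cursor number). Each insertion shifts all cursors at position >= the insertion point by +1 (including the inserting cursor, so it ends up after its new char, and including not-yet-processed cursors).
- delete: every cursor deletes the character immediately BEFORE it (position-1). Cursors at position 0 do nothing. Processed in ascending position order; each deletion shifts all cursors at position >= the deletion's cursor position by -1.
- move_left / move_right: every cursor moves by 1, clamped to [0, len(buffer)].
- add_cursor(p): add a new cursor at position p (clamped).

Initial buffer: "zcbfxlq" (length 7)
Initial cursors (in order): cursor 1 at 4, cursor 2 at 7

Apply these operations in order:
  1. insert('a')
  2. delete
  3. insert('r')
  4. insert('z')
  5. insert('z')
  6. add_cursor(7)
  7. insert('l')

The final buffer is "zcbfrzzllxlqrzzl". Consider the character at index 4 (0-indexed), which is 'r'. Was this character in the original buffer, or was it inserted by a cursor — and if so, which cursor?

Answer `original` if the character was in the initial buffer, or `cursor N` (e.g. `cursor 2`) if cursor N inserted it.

Answer: cursor 1

Derivation:
After op 1 (insert('a')): buffer="zcbfaxlqa" (len 9), cursors c1@5 c2@9, authorship ....1...2
After op 2 (delete): buffer="zcbfxlq" (len 7), cursors c1@4 c2@7, authorship .......
After op 3 (insert('r')): buffer="zcbfrxlqr" (len 9), cursors c1@5 c2@9, authorship ....1...2
After op 4 (insert('z')): buffer="zcbfrzxlqrz" (len 11), cursors c1@6 c2@11, authorship ....11...22
After op 5 (insert('z')): buffer="zcbfrzzxlqrzz" (len 13), cursors c1@7 c2@13, authorship ....111...222
After op 6 (add_cursor(7)): buffer="zcbfrzzxlqrzz" (len 13), cursors c1@7 c3@7 c2@13, authorship ....111...222
After op 7 (insert('l')): buffer="zcbfrzzllxlqrzzl" (len 16), cursors c1@9 c3@9 c2@16, authorship ....11113...2222
Authorship (.=original, N=cursor N): . . . . 1 1 1 1 3 . . . 2 2 2 2
Index 4: author = 1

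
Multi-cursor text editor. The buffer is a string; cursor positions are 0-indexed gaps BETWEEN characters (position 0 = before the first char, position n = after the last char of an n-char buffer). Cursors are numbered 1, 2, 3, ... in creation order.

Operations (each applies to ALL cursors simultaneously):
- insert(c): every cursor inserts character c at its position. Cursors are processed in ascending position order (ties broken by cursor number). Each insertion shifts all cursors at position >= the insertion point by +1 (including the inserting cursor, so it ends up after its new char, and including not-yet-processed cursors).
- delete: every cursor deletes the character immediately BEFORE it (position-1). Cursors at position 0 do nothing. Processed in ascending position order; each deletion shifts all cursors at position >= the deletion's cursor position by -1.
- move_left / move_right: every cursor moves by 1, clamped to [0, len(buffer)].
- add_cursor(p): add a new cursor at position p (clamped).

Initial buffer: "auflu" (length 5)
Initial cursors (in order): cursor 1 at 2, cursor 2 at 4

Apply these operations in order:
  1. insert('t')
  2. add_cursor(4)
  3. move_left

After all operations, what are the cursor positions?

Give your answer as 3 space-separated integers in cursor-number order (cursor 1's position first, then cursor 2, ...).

After op 1 (insert('t')): buffer="autfltu" (len 7), cursors c1@3 c2@6, authorship ..1..2.
After op 2 (add_cursor(4)): buffer="autfltu" (len 7), cursors c1@3 c3@4 c2@6, authorship ..1..2.
After op 3 (move_left): buffer="autfltu" (len 7), cursors c1@2 c3@3 c2@5, authorship ..1..2.

Answer: 2 5 3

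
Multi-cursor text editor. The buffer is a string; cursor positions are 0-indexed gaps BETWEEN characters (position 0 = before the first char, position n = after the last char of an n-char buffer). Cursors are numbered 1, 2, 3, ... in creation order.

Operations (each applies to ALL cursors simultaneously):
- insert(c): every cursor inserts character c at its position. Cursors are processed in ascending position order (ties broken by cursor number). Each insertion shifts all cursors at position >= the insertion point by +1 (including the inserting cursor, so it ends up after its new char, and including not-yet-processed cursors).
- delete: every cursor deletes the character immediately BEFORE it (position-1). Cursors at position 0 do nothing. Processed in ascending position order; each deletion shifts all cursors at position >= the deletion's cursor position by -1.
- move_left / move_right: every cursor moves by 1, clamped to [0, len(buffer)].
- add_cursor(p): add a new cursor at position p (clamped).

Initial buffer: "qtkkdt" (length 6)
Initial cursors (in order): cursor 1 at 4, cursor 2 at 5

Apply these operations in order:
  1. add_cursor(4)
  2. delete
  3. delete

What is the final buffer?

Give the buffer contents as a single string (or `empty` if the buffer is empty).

Answer: t

Derivation:
After op 1 (add_cursor(4)): buffer="qtkkdt" (len 6), cursors c1@4 c3@4 c2@5, authorship ......
After op 2 (delete): buffer="qtt" (len 3), cursors c1@2 c2@2 c3@2, authorship ...
After op 3 (delete): buffer="t" (len 1), cursors c1@0 c2@0 c3@0, authorship .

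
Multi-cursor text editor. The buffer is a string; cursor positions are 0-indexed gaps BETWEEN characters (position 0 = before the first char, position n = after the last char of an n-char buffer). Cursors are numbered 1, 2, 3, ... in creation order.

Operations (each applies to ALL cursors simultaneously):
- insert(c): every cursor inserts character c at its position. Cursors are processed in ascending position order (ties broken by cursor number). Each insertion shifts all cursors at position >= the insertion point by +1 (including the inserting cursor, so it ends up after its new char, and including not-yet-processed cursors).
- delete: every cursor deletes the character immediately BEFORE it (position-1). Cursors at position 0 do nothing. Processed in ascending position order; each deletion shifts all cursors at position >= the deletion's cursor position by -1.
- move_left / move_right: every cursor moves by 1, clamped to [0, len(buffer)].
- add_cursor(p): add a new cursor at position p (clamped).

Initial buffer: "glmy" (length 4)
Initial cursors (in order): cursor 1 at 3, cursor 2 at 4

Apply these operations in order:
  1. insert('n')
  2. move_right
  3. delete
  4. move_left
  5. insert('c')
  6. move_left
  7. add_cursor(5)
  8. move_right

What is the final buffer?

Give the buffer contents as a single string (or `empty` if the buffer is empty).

After op 1 (insert('n')): buffer="glmnyn" (len 6), cursors c1@4 c2@6, authorship ...1.2
After op 2 (move_right): buffer="glmnyn" (len 6), cursors c1@5 c2@6, authorship ...1.2
After op 3 (delete): buffer="glmn" (len 4), cursors c1@4 c2@4, authorship ...1
After op 4 (move_left): buffer="glmn" (len 4), cursors c1@3 c2@3, authorship ...1
After op 5 (insert('c')): buffer="glmccn" (len 6), cursors c1@5 c2@5, authorship ...121
After op 6 (move_left): buffer="glmccn" (len 6), cursors c1@4 c2@4, authorship ...121
After op 7 (add_cursor(5)): buffer="glmccn" (len 6), cursors c1@4 c2@4 c3@5, authorship ...121
After op 8 (move_right): buffer="glmccn" (len 6), cursors c1@5 c2@5 c3@6, authorship ...121

Answer: glmccn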